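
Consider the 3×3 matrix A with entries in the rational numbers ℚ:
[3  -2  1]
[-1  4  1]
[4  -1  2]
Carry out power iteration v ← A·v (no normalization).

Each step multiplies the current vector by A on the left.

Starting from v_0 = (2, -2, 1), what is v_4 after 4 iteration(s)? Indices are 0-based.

v_4 = (1701, -399, 2352)

v_0 = (2, -2, 1).
v_1 = A·v_0 = (11, -9, 12).
v_2 = A·v_1 = (63, -35, 77).
v_3 = A·v_2 = (336, -126, 441).
v_4 = A·v_3 = (1701, -399, 2352).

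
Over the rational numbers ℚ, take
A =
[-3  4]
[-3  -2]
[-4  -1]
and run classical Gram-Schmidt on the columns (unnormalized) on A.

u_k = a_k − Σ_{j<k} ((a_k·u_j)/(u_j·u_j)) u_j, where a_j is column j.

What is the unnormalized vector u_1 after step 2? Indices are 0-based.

Step 1: u_0 = a_0 = (-3, -3, -4).
Step 2: u_1 = a_1 − (-1/17)·u_0 = (65/17, -37/17, -21/17).

u_1 = (65/17, -37/17, -21/17)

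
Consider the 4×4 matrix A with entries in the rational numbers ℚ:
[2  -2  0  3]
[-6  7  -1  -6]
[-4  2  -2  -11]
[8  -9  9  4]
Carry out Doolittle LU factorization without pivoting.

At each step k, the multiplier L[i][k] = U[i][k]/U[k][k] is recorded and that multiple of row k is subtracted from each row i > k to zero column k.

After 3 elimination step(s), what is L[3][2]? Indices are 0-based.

k=0: U[0][0]=2
  eliminate (1,0): mult=-3, new row 1: (0, 1, -1, 3); set L[1][0]=-3
  eliminate (2,0): mult=-2, new row 2: (0, -2, -2, -5); set L[2][0]=-2
  eliminate (3,0): mult=4, new row 3: (0, -1, 9, -8); set L[3][0]=4
k=1: U[1][1]=1
  eliminate (2,1): mult=-2, new row 2: (0, 0, -4, 1); set L[2][1]=-2
  eliminate (3,1): mult=-1, new row 3: (0, 0, 8, -5); set L[3][1]=-1
k=2: U[2][2]=-4
  eliminate (3,2): mult=-2, new row 3: (0, 0, 0, -3); set L[3][2]=-2

L[3][2] = -2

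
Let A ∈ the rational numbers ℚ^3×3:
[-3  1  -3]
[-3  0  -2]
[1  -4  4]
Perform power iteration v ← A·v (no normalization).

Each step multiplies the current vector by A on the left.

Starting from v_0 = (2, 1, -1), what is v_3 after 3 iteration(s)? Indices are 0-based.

v_0 = (2, 1, -1).
v_1 = A·v_0 = (-2, -4, -6).
v_2 = A·v_1 = (20, 18, -10).
v_3 = A·v_2 = (-12, -40, -92).

v_3 = (-12, -40, -92)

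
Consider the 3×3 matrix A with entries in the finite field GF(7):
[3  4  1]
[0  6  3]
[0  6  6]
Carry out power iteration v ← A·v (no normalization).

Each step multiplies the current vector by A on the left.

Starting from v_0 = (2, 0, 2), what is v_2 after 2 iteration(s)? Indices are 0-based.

v_0 = (2, 0, 2).
v_1 = A·v_0 = (1, 6, 5).
v_2 = A·v_1 = (4, 2, 3).

v_2 = (4, 2, 3)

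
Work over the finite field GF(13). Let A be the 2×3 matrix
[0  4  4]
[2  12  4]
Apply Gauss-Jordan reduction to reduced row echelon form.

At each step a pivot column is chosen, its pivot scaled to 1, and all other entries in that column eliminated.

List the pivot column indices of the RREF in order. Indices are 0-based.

[1] R0 <-> R1
[1] R0 /= 2  ⇒  (1, 6, 2)
[2] R1 /= 4  ⇒  (0, 1, 1)
     R0 -= 6·R1  ⇒  (1, 0, 9)

pivot columns: 0, 1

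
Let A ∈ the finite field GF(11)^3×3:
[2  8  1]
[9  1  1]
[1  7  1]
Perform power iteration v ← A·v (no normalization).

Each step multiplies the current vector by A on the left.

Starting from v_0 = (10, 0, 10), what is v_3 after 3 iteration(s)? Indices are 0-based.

v_0 = (10, 0, 10).
v_1 = A·v_0 = (8, 1, 9).
v_2 = A·v_1 = (0, 5, 2).
v_3 = A·v_2 = (9, 7, 4).

v_3 = (9, 7, 4)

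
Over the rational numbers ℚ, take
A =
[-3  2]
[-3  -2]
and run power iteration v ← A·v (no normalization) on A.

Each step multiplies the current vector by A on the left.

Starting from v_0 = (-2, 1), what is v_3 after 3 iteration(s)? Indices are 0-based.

v_0 = (-2, 1).
v_1 = A·v_0 = (8, 4).
v_2 = A·v_1 = (-16, -32).
v_3 = A·v_2 = (-16, 112).

v_3 = (-16, 112)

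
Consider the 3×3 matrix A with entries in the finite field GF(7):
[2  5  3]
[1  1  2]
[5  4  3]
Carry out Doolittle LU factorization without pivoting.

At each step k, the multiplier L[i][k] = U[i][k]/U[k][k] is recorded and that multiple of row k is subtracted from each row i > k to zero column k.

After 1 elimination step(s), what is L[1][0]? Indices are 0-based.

L[1][0] = 4

Step 1: pivot at (0,0) is 2.
  row1 ← row1 − (4)·row0  ⇒  L[1][0]=4, U row1=(0, 2, 4)
  row2 ← row2 − (6)·row0  ⇒  L[2][0]=6, U row2=(0, 2, 6)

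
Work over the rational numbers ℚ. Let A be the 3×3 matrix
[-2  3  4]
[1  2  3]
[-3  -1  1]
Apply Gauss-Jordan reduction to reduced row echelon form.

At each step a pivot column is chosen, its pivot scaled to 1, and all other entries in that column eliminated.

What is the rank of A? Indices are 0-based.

rank = 3

[1] R0 /= -2  ⇒  (1, -3/2, -2)
     R1 -= 1·R0  ⇒  (0, 7/2, 5)
     R2 -= -3·R0  ⇒  (0, -11/2, -5)
[2] R1 /= 7/2  ⇒  (0, 1, 10/7)
     R0 -= -3/2·R1  ⇒  (1, 0, 1/7)
     R2 -= -11/2·R1  ⇒  (0, 0, 20/7)
[3] R2 /= 20/7  ⇒  (0, 0, 1)
     R0 -= 1/7·R2  ⇒  (1, 0, 0)
     R1 -= 10/7·R2  ⇒  (0, 1, 0)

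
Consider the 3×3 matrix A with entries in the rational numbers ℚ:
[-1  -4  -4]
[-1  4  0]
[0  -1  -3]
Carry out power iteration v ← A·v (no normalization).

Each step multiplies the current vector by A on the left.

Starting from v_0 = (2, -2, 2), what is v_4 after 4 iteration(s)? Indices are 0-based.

v_4 = (946, -846, 294)

v_0 = (2, -2, 2).
v_1 = A·v_0 = (-2, -10, -4).
v_2 = A·v_1 = (58, -38, 22).
v_3 = A·v_2 = (6, -210, -28).
v_4 = A·v_3 = (946, -846, 294).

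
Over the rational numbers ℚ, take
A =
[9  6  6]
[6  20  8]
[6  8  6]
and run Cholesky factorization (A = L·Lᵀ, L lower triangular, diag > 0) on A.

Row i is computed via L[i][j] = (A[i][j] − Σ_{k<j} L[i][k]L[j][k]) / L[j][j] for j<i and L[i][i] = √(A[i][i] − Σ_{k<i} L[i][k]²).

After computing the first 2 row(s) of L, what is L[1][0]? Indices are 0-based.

L[1][0] = 2

Step 1: L[0][0] = √(9) = 3.
  L[1][0] = (6) / L[0][0] = 2.
Step 2: L[1][1] = √(16) = 4.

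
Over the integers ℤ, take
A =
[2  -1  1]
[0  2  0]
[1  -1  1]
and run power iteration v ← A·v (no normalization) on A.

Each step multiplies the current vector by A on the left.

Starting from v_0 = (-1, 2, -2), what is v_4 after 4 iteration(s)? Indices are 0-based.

v_0 = (-1, 2, -2).
v_1 = A·v_0 = (-6, 4, -5).
v_2 = A·v_1 = (-21, 8, -15).
v_3 = A·v_2 = (-65, 16, -44).
v_4 = A·v_3 = (-190, 32, -125).

v_4 = (-190, 32, -125)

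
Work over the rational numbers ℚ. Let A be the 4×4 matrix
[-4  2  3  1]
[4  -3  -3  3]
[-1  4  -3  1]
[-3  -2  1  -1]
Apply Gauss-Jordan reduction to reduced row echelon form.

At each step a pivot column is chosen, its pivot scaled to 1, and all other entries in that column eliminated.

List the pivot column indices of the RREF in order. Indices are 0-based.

pivot columns: 0, 1, 2, 3

[1] R0 /= -4  ⇒  (1, -1/2, -3/4, -1/4)
     R1 -= 4·R0  ⇒  (0, -1, 0, 4)
     R2 -= -1·R0  ⇒  (0, 7/2, -15/4, 3/4)
     R3 -= -3·R0  ⇒  (0, -7/2, -5/4, -7/4)
[2] R1 /= -1  ⇒  (0, 1, 0, -4)
     R0 -= -1/2·R1  ⇒  (1, 0, -3/4, -9/4)
     R2 -= 7/2·R1  ⇒  (0, 0, -15/4, 59/4)
     R3 -= -7/2·R1  ⇒  (0, 0, -5/4, -63/4)
[3] R2 /= -15/4  ⇒  (0, 0, 1, -59/15)
     R0 -= -3/4·R2  ⇒  (1, 0, 0, -26/5)
     R3 -= -5/4·R2  ⇒  (0, 0, 0, -62/3)
[4] R3 /= -62/3  ⇒  (0, 0, 0, 1)
     R0 -= -26/5·R3  ⇒  (1, 0, 0, 0)
     R1 -= -4·R3  ⇒  (0, 1, 0, 0)
     R2 -= -59/15·R3  ⇒  (0, 0, 1, 0)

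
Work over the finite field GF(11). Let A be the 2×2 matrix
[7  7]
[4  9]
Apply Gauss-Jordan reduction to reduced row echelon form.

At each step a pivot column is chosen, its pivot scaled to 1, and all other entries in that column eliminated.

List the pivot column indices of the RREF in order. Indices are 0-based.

pivot columns: 0, 1

[1] R0 /= 7  ⇒  (1, 1)
     R1 -= 4·R0  ⇒  (0, 5)
[2] R1 /= 5  ⇒  (0, 1)
     R0 -= 1·R1  ⇒  (1, 0)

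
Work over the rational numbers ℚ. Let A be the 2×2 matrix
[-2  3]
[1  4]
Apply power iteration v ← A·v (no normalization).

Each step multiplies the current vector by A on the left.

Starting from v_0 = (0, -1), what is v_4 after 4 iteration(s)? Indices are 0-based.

v_0 = (0, -1).
v_1 = A·v_0 = (-3, -4).
v_2 = A·v_1 = (-6, -19).
v_3 = A·v_2 = (-45, -82).
v_4 = A·v_3 = (-156, -373).

v_4 = (-156, -373)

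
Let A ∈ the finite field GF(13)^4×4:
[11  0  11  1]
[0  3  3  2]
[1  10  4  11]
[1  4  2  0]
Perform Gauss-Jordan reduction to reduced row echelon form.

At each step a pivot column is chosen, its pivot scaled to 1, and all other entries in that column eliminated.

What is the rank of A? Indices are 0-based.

rank = 4

[1] R0 /= 11  ⇒  (1, 0, 1, 6)
     R2 -= 1·R0  ⇒  (0, 10, 3, 5)
     R3 -= 1·R0  ⇒  (0, 4, 1, 7)
[2] R1 /= 3  ⇒  (0, 1, 1, 5)
     R2 -= 10·R1  ⇒  (0, 0, 6, 7)
     R3 -= 4·R1  ⇒  (0, 0, 10, 0)
[3] R2 /= 6  ⇒  (0, 0, 1, 12)
     R0 -= 1·R2  ⇒  (1, 0, 0, 7)
     R1 -= 1·R2  ⇒  (0, 1, 0, 6)
     R3 -= 10·R2  ⇒  (0, 0, 0, 10)
[4] R3 /= 10  ⇒  (0, 0, 0, 1)
     R0 -= 7·R3  ⇒  (1, 0, 0, 0)
     R1 -= 6·R3  ⇒  (0, 1, 0, 0)
     R2 -= 12·R3  ⇒  (0, 0, 1, 0)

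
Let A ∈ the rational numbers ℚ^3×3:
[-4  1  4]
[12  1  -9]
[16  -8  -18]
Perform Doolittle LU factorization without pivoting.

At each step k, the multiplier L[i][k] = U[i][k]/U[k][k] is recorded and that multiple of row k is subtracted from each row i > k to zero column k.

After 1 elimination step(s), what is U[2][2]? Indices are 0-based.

Step 1: pivot at (0,0) is -4.
  row1 ← row1 − (-3)·row0  ⇒  L[1][0]=-3, U row1=(0, 4, 3)
  row2 ← row2 − (-4)·row0  ⇒  L[2][0]=-4, U row2=(0, -4, -2)

U[2][2] = -2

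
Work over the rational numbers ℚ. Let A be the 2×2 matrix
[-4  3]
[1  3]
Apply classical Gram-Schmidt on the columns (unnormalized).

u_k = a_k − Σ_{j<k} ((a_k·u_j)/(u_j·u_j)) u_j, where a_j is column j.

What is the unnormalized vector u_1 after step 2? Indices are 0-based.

Step 1: u_0 = a_0 = (-4, 1).
Step 2: u_1 = a_1 − (-9/17)·u_0 = (15/17, 60/17).

u_1 = (15/17, 60/17)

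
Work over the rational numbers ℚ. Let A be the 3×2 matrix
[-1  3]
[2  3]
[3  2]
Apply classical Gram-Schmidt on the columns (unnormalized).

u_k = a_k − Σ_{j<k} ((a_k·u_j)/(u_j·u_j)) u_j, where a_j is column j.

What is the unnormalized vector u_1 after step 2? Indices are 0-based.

Step 1: u_0 = a_0 = (-1, 2, 3).
Step 2: u_1 = a_1 − (9/14)·u_0 = (51/14, 12/7, 1/14).

u_1 = (51/14, 12/7, 1/14)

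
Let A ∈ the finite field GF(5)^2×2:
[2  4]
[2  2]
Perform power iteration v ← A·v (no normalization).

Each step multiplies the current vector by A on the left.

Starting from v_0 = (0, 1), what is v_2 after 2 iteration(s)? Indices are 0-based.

v_2 = (1, 2)

v_0 = (0, 1).
v_1 = A·v_0 = (4, 2).
v_2 = A·v_1 = (1, 2).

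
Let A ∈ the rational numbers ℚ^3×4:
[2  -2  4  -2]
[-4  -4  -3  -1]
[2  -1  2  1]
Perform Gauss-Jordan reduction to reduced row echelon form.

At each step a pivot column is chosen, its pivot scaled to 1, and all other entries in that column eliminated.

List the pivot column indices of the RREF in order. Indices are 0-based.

pivot columns: 0, 1, 2

pivot(0,0)=2: scale R0 → (1, -1, 2, -1)
  clear (1,0): R1 −= (-4)R0 → (0, -8, 5, -5)
  clear (2,0): R2 −= (2)R0 → (0, 1, -2, 3)
pivot(1,1)=-8: scale R1 → (0, 1, -5/8, 5/8)
  clear (0,1): R0 −= (-1)R1 → (1, 0, 11/8, -3/8)
  clear (2,1): R2 −= (1)R1 → (0, 0, -11/8, 19/8)
pivot(2,2)=-11/8: scale R2 → (0, 0, 1, -19/11)
  clear (0,2): R0 −= (11/8)R2 → (1, 0, 0, 2)
  clear (1,2): R1 −= (-5/8)R2 → (0, 1, 0, -5/11)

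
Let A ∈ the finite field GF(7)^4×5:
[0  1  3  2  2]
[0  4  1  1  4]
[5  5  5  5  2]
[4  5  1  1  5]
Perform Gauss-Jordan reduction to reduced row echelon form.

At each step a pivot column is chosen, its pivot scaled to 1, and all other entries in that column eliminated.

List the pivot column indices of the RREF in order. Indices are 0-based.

pivot columns: 0, 1, 2, 3

pivot(0,0): swap R0↔R2
pivot(0,0)=5: scale R0 → (1, 1, 1, 1, 6)
  clear (3,0): R3 −= (4)R0 → (0, 1, 4, 4, 2)
pivot(1,1)=4: scale R1 → (0, 1, 2, 2, 1)
  clear (0,1): R0 −= (1)R1 → (1, 0, 6, 6, 5)
  clear (2,1): R2 −= (1)R1 → (0, 0, 1, 0, 1)
  clear (3,1): R3 −= (1)R1 → (0, 0, 2, 2, 1)
pivot(2,2)=1: scale R2 → (0, 0, 1, 0, 1)
  clear (0,2): R0 −= (6)R2 → (1, 0, 0, 6, 6)
  clear (1,2): R1 −= (2)R2 → (0, 1, 0, 2, 6)
  clear (3,2): R3 −= (2)R2 → (0, 0, 0, 2, 6)
pivot(3,3)=2: scale R3 → (0, 0, 0, 1, 3)
  clear (0,3): R0 −= (6)R3 → (1, 0, 0, 0, 2)
  clear (1,3): R1 −= (2)R3 → (0, 1, 0, 0, 0)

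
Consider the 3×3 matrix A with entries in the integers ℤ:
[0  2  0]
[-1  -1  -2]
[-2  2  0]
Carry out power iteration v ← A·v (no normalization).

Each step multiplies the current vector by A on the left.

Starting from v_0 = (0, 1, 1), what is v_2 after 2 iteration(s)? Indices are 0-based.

v_2 = (-6, -3, -10)

v_0 = (0, 1, 1).
v_1 = A·v_0 = (2, -3, 2).
v_2 = A·v_1 = (-6, -3, -10).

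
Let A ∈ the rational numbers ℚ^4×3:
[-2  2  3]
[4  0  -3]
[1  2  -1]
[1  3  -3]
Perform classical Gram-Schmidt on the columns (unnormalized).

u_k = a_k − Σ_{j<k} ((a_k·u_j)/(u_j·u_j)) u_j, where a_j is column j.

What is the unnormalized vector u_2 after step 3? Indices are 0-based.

u_2 = (557/373, 357/373, 172/373, -486/373)

Step 1: u_0 = a_0 = (-2, 4, 1, 1).
Step 2: u_1 = a_1 − (1/22)·u_0 = (23/11, -2/11, 43/22, 65/22).
Step 3: u_2 = a_2 − (-1)·u_0 − (-88/373)·u_1 = (557/373, 357/373, 172/373, -486/373).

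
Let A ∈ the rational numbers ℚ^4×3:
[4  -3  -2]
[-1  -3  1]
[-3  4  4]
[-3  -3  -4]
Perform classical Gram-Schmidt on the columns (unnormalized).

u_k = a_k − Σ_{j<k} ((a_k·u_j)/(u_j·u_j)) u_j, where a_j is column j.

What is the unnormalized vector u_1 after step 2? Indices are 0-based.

Step 1: u_0 = a_0 = (4, -1, -3, -3).
Step 2: u_1 = a_1 − (-12/35)·u_0 = (-57/35, -117/35, 104/35, -141/35).

u_1 = (-57/35, -117/35, 104/35, -141/35)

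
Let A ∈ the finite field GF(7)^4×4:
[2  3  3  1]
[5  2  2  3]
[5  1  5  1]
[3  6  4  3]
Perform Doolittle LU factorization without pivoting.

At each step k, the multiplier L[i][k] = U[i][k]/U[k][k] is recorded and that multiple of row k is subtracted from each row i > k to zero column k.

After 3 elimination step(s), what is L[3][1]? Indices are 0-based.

L[3][1] = 1

Step 1: pivot at (0,0) is 2.
  row1 ← row1 − (6)·row0  ⇒  L[1][0]=6, U row1=(0, 5, 5, 4)
  row2 ← row2 − (6)·row0  ⇒  L[2][0]=6, U row2=(0, 4, 1, 2)
  row3 ← row3 − (5)·row0  ⇒  L[3][0]=5, U row3=(0, 5, 3, 5)
Step 2: pivot at (1,1) is 5.
  row2 ← row2 − (5)·row1  ⇒  L[2][1]=5, U row2=(0, 0, 4, 3)
  row3 ← row3 − (1)·row1  ⇒  L[3][1]=1, U row3=(0, 0, 5, 1)
Step 3: pivot at (2,2) is 4.
  row3 ← row3 − (3)·row2  ⇒  L[3][2]=3, U row3=(0, 0, 0, 6)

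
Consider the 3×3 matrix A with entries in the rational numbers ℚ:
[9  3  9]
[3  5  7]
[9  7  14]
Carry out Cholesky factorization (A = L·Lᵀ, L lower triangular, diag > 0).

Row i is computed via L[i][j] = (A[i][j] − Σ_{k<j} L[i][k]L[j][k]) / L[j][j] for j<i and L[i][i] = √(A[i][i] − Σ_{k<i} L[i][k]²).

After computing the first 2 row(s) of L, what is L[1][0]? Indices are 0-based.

Step 1: L[0][0] = √(9) = 3.
  L[1][0] = (3) / L[0][0] = 1.
Step 2: L[1][1] = √(4) = 2.

L[1][0] = 1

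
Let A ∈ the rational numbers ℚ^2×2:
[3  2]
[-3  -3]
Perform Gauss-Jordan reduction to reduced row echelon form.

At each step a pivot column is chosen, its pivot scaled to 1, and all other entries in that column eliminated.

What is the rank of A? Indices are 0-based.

step 1: normalize row 0 (÷3) = (1, 2/3)
  row 1: subtract -3×row0 = (0, -1)
step 2: normalize row 1 (÷-1) = (0, 1)
  row 0: subtract 2/3×row1 = (1, 0)

rank = 2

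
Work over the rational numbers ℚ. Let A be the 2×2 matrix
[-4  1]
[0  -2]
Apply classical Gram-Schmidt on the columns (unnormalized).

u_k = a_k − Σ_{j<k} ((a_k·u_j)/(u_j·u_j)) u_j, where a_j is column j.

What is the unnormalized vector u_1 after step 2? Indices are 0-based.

u_1 = (0, -2)

Step 1: u_0 = a_0 = (-4, 0).
Step 2: u_1 = a_1 − (-1/4)·u_0 = (0, -2).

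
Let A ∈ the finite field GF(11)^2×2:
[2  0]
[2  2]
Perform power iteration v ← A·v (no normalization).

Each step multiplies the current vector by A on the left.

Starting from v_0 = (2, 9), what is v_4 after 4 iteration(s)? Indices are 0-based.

v_0 = (2, 9).
v_1 = A·v_0 = (4, 0).
v_2 = A·v_1 = (8, 8).
v_3 = A·v_2 = (5, 10).
v_4 = A·v_3 = (10, 8).

v_4 = (10, 8)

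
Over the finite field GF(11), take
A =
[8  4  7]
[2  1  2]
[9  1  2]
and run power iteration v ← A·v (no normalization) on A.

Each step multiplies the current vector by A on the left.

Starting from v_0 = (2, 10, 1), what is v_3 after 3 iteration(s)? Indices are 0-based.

v_3 = (5, 8, 9)

v_0 = (2, 10, 1).
v_1 = A·v_0 = (8, 5, 8).
v_2 = A·v_1 = (8, 4, 5).
v_3 = A·v_2 = (5, 8, 9).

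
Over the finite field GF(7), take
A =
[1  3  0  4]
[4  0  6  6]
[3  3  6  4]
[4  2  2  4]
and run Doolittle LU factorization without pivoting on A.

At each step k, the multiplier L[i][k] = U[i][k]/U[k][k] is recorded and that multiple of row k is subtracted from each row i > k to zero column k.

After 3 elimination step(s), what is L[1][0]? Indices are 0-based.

Step 1: pivot at (0,0) is 1.
  row1 ← row1 − (4)·row0  ⇒  L[1][0]=4, U row1=(0, 2, 6, 4)
  row2 ← row2 − (3)·row0  ⇒  L[2][0]=3, U row2=(0, 1, 6, 6)
  row3 ← row3 − (4)·row0  ⇒  L[3][0]=4, U row3=(0, 4, 2, 2)
Step 2: pivot at (1,1) is 2.
  row2 ← row2 − (4)·row1  ⇒  L[2][1]=4, U row2=(0, 0, 3, 4)
  row3 ← row3 − (2)·row1  ⇒  L[3][1]=2, U row3=(0, 0, 4, 1)
Step 3: pivot at (2,2) is 3.
  row3 ← row3 − (6)·row2  ⇒  L[3][2]=6, U row3=(0, 0, 0, 5)

L[1][0] = 4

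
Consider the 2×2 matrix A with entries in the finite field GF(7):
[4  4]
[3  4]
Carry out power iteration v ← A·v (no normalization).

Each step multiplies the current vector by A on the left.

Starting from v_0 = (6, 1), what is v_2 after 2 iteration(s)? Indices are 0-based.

v_0 = (6, 1).
v_1 = A·v_0 = (0, 1).
v_2 = A·v_1 = (4, 4).

v_2 = (4, 4)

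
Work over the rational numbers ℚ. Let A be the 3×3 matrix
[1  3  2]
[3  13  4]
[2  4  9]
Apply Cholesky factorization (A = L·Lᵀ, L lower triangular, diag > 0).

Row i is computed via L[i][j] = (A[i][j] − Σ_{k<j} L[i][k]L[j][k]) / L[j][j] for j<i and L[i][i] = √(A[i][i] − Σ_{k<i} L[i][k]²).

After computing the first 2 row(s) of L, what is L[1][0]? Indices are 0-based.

L[1][0] = 3

Step 1: L[0][0] = √(1) = 1.
  L[1][0] = (3) / L[0][0] = 3.
Step 2: L[1][1] = √(4) = 2.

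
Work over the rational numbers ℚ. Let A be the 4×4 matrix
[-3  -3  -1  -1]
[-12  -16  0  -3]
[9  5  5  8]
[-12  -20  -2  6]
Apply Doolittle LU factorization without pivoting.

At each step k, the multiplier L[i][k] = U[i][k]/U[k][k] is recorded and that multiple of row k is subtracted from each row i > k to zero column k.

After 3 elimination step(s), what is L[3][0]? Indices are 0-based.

L[3][0] = 4

Step 1: pivot at (0,0) is -3.
  row1 ← row1 − (4)·row0  ⇒  L[1][0]=4, U row1=(0, -4, 4, 1)
  row2 ← row2 − (-3)·row0  ⇒  L[2][0]=-3, U row2=(0, -4, 2, 5)
  row3 ← row3 − (4)·row0  ⇒  L[3][0]=4, U row3=(0, -8, 2, 10)
Step 2: pivot at (1,1) is -4.
  row2 ← row2 − (1)·row1  ⇒  L[2][1]=1, U row2=(0, 0, -2, 4)
  row3 ← row3 − (2)·row1  ⇒  L[3][1]=2, U row3=(0, 0, -6, 8)
Step 3: pivot at (2,2) is -2.
  row3 ← row3 − (3)·row2  ⇒  L[3][2]=3, U row3=(0, 0, 0, -4)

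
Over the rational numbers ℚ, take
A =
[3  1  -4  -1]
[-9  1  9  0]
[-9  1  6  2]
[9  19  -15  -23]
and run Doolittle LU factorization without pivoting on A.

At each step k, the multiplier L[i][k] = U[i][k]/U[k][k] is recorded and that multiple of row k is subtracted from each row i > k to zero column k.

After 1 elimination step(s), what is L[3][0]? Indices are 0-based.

L[3][0] = 3

k=0: U[0][0]=3
  eliminate (1,0): mult=-3, new row 1: (0, 4, -3, -3); set L[1][0]=-3
  eliminate (2,0): mult=-3, new row 2: (0, 4, -6, -1); set L[2][0]=-3
  eliminate (3,0): mult=3, new row 3: (0, 16, -3, -20); set L[3][0]=3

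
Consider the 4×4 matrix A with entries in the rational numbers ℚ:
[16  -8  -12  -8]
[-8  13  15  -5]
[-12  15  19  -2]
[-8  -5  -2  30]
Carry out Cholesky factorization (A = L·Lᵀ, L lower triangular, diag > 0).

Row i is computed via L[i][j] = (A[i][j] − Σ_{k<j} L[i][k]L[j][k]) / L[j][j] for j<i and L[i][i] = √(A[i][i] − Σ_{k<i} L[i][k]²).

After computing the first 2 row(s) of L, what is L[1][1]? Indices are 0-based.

Step 1: L[0][0] = √(16) = 4.
  L[1][0] = (-8) / L[0][0] = -2.
Step 2: L[1][1] = √(9) = 3.

L[1][1] = 3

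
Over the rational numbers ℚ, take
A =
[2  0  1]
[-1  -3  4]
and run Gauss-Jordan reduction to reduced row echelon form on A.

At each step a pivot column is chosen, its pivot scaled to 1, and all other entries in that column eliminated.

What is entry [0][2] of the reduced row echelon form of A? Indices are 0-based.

pivot(0,0)=2: scale R0 → (1, 0, 1/2)
  clear (1,0): R1 −= (-1)R0 → (0, -3, 9/2)
pivot(1,1)=-3: scale R1 → (0, 1, -3/2)

M[0][2] = 1/2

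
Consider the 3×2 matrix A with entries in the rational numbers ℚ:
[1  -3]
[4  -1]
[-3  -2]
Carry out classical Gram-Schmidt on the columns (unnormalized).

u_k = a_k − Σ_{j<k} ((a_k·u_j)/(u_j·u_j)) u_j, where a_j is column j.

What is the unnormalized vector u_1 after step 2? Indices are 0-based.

Step 1: u_0 = a_0 = (1, 4, -3).
Step 2: u_1 = a_1 − (-1/26)·u_0 = (-77/26, -11/13, -55/26).

u_1 = (-77/26, -11/13, -55/26)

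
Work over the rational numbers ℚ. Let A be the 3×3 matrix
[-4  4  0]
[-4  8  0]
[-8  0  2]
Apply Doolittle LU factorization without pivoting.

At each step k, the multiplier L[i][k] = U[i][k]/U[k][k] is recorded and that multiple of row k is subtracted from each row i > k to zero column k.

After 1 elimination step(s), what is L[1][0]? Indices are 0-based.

Step 1: pivot at (0,0) is -4.
  row1 ← row1 − (1)·row0  ⇒  L[1][0]=1, U row1=(0, 4, 0)
  row2 ← row2 − (2)·row0  ⇒  L[2][0]=2, U row2=(0, -8, 2)

L[1][0] = 1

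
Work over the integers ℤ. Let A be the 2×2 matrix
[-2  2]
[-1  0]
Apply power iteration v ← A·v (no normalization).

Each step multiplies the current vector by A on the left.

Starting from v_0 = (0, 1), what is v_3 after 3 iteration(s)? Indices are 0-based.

v_3 = (4, 4)

v_0 = (0, 1).
v_1 = A·v_0 = (2, 0).
v_2 = A·v_1 = (-4, -2).
v_3 = A·v_2 = (4, 4).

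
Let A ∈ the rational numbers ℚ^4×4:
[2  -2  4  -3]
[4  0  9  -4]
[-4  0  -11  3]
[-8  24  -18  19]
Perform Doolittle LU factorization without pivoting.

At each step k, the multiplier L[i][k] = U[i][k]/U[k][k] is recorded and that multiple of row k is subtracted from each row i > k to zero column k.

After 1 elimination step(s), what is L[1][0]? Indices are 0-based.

[col 0] pivot 2
  R1 -= 2*R0 → (0, 4, 1, 2)  (L[1][0] := 2)
  R2 -= -2*R0 → (0, -4, -3, -3)  (L[2][0] := -2)
  R3 -= -4*R0 → (0, 16, -2, 7)  (L[3][0] := -4)

L[1][0] = 2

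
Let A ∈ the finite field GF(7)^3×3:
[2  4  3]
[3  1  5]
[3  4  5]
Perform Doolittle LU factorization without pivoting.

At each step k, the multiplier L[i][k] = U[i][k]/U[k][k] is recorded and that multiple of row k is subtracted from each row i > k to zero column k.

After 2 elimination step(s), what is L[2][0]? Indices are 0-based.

Step 1: pivot at (0,0) is 2.
  row1 ← row1 − (5)·row0  ⇒  L[1][0]=5, U row1=(0, 2, 4)
  row2 ← row2 − (5)·row0  ⇒  L[2][0]=5, U row2=(0, 5, 4)
Step 2: pivot at (1,1) is 2.
  row2 ← row2 − (6)·row1  ⇒  L[2][1]=6, U row2=(0, 0, 1)

L[2][0] = 5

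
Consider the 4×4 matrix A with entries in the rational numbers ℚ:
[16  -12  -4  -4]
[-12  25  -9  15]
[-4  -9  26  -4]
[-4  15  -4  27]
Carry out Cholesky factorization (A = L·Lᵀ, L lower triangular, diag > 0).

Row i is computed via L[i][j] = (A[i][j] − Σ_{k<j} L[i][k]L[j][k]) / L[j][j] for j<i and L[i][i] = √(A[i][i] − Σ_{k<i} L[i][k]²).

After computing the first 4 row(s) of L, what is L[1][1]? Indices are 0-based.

L[1][1] = 4

Step 1: L[0][0] = √(16) = 4.
  L[1][0] = (-12) / L[0][0] = -3.
Step 2: L[1][1] = √(16) = 4.
  L[2][0] = (-4) / L[0][0] = -1.
  L[2][1] = (-12) / L[1][1] = -3.
Step 3: L[2][2] = √(16) = 4.
  L[3][0] = (-4) / L[0][0] = -1.
  L[3][1] = (12) / L[1][1] = 3.
  L[3][2] = (4) / L[2][2] = 1.
Step 4: L[3][3] = √(16) = 4.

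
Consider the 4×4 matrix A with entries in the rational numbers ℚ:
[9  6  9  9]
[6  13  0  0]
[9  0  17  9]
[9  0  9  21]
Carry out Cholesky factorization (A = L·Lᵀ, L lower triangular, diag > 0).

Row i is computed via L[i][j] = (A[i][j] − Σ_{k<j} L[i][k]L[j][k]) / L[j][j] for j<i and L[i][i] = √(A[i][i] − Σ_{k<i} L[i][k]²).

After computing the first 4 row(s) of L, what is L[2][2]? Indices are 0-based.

L[2][2] = 2

Step 1: L[0][0] = √(9) = 3.
  L[1][0] = (6) / L[0][0] = 2.
Step 2: L[1][1] = √(9) = 3.
  L[2][0] = (9) / L[0][0] = 3.
  L[2][1] = (-6) / L[1][1] = -2.
Step 3: L[2][2] = √(4) = 2.
  L[3][0] = (9) / L[0][0] = 3.
  L[3][1] = (-6) / L[1][1] = -2.
  L[3][2] = (-4) / L[2][2] = -2.
Step 4: L[3][3] = √(4) = 2.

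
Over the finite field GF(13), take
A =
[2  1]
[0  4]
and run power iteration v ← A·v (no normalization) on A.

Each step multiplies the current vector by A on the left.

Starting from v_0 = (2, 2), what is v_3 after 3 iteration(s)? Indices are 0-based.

v_3 = (7, 11)

v_0 = (2, 2).
v_1 = A·v_0 = (6, 8).
v_2 = A·v_1 = (7, 6).
v_3 = A·v_2 = (7, 11).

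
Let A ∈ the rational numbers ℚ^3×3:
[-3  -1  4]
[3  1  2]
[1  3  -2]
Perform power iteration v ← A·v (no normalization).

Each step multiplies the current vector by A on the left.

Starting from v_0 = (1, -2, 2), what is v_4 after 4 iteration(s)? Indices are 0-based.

v_4 = (-1388, 680, 280)

v_0 = (1, -2, 2).
v_1 = A·v_0 = (7, 5, -9).
v_2 = A·v_1 = (-62, 8, 40).
v_3 = A·v_2 = (338, -98, -118).
v_4 = A·v_3 = (-1388, 680, 280).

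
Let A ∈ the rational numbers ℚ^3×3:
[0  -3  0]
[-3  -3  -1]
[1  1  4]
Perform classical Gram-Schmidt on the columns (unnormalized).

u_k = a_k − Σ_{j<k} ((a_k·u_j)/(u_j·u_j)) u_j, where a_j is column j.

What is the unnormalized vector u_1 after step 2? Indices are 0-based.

u_1 = (-3, 0, 0)

Step 1: u_0 = a_0 = (0, -3, 1).
Step 2: u_1 = a_1 − (1)·u_0 = (-3, 0, 0).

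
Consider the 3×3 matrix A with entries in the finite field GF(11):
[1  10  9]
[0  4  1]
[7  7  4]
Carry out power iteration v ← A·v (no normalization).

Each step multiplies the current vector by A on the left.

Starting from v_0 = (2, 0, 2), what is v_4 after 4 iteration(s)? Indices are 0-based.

v_0 = (2, 0, 2).
v_1 = A·v_0 = (9, 2, 0).
v_2 = A·v_1 = (7, 8, 0).
v_3 = A·v_2 = (10, 10, 6).
v_4 = A·v_3 = (10, 2, 10).

v_4 = (10, 2, 10)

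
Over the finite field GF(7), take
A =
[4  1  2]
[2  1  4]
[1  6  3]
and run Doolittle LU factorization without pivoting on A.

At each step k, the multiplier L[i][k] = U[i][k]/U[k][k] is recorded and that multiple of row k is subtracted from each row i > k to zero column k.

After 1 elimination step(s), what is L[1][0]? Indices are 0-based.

k=0: U[0][0]=4
  eliminate (1,0): mult=4, new row 1: (0, 4, 3); set L[1][0]=4
  eliminate (2,0): mult=2, new row 2: (0, 4, 6); set L[2][0]=2

L[1][0] = 4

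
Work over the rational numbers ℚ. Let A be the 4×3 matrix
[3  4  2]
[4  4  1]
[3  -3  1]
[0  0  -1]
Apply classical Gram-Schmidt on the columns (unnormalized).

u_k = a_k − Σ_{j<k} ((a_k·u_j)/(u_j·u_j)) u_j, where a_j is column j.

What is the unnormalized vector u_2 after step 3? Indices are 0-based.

Step 1: u_0 = a_0 = (3, 4, 3, 0).
Step 2: u_1 = a_1 − (19/34)·u_0 = (79/34, 30/17, -159/34, 0).
Step 3: u_2 = a_2 − (13/34)·u_0 − (59/1033)·u_1 = (744/1033, -651/1033, 124/1033, -1).

u_2 = (744/1033, -651/1033, 124/1033, -1)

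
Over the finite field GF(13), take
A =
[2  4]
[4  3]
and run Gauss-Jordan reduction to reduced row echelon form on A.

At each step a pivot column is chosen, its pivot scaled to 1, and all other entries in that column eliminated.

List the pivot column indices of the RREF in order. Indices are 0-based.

step 1: normalize row 0 (÷2) = (1, 2)
  row 1: subtract 4×row0 = (0, 8)
step 2: normalize row 1 (÷8) = (0, 1)
  row 0: subtract 2×row1 = (1, 0)

pivot columns: 0, 1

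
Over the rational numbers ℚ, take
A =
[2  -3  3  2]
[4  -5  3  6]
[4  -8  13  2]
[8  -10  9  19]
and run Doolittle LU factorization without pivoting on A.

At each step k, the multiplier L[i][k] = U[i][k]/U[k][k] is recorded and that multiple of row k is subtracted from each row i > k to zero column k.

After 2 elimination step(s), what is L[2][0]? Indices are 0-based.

L[2][0] = 2

[col 0] pivot 2
  R1 -= 2*R0 → (0, 1, -3, 2)  (L[1][0] := 2)
  R2 -= 2*R0 → (0, -2, 7, -2)  (L[2][0] := 2)
  R3 -= 4*R0 → (0, 2, -3, 11)  (L[3][0] := 4)
[col 1] pivot 1
  R2 -= -2*R1 → (0, 0, 1, 2)  (L[2][1] := -2)
  R3 -= 2*R1 → (0, 0, 3, 7)  (L[3][1] := 2)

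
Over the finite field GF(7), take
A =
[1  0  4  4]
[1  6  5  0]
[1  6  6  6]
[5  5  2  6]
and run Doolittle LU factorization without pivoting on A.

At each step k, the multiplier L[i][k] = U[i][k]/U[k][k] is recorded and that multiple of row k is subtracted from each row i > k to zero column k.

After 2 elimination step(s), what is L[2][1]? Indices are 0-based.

Step 1: pivot at (0,0) is 1.
  row1 ← row1 − (1)·row0  ⇒  L[1][0]=1, U row1=(0, 6, 1, 3)
  row2 ← row2 − (1)·row0  ⇒  L[2][0]=1, U row2=(0, 6, 2, 2)
  row3 ← row3 − (5)·row0  ⇒  L[3][0]=5, U row3=(0, 5, 3, 0)
Step 2: pivot at (1,1) is 6.
  row2 ← row2 − (1)·row1  ⇒  L[2][1]=1, U row2=(0, 0, 1, 6)
  row3 ← row3 − (2)·row1  ⇒  L[3][1]=2, U row3=(0, 0, 1, 1)

L[2][1] = 1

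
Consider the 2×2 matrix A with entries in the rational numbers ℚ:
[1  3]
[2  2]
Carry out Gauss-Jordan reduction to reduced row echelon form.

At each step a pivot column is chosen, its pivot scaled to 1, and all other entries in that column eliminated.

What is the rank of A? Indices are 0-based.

rank = 2

step 1: normalize row 0 (÷1) = (1, 3)
  row 1: subtract 2×row0 = (0, -4)
step 2: normalize row 1 (÷-4) = (0, 1)
  row 0: subtract 3×row1 = (1, 0)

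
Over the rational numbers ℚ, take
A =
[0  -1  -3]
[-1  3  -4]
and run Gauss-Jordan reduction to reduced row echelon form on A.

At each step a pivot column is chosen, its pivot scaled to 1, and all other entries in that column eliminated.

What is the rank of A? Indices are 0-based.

[1] R0 <-> R1
[1] R0 /= -1  ⇒  (1, -3, 4)
[2] R1 /= -1  ⇒  (0, 1, 3)
     R0 -= -3·R1  ⇒  (1, 0, 13)

rank = 2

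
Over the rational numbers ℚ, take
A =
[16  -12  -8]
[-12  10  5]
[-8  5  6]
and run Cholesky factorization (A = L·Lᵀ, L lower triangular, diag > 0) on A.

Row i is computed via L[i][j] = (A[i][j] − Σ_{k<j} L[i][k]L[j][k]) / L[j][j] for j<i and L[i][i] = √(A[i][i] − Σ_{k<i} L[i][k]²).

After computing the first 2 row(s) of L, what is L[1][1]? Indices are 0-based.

Step 1: L[0][0] = √(16) = 4.
  L[1][0] = (-12) / L[0][0] = -3.
Step 2: L[1][1] = √(1) = 1.

L[1][1] = 1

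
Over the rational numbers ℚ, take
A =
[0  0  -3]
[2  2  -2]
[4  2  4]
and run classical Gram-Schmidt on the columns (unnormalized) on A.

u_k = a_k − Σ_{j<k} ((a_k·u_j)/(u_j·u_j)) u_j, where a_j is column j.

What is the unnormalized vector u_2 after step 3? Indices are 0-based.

u_2 = (-3, 0, 0)

Step 1: u_0 = a_0 = (0, 2, 4).
Step 2: u_1 = a_1 − (3/5)·u_0 = (0, 4/5, -2/5).
Step 3: u_2 = a_2 − (3/5)·u_0 − (-4)·u_1 = (-3, 0, 0).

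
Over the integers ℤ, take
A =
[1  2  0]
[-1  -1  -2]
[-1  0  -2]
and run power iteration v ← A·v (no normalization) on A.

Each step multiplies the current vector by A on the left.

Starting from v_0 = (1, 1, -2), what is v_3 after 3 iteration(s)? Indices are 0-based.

v_0 = (1, 1, -2).
v_1 = A·v_0 = (3, 2, 3).
v_2 = A·v_1 = (7, -11, -9).
v_3 = A·v_2 = (-15, 22, 11).

v_3 = (-15, 22, 11)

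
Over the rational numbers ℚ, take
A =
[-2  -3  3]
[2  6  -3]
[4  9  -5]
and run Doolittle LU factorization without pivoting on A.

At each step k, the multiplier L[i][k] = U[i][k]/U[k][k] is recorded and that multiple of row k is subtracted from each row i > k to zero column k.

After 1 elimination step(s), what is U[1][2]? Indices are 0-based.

U[1][2] = 0

[col 0] pivot -2
  R1 -= -1*R0 → (0, 3, 0)  (L[1][0] := -1)
  R2 -= -2*R0 → (0, 3, 1)  (L[2][0] := -2)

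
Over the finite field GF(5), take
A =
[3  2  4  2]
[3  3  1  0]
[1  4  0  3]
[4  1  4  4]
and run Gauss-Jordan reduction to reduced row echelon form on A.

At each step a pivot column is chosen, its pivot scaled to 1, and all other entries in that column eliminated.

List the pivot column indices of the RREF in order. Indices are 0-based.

pivot columns: 0, 1, 2, 3

[1] R0 /= 3  ⇒  (1, 4, 3, 4)
     R1 -= 3·R0  ⇒  (0, 1, 2, 3)
     R2 -= 1·R0  ⇒  (0, 0, 2, 4)
     R3 -= 4·R0  ⇒  (0, 0, 2, 3)
[2] R1 /= 1  ⇒  (0, 1, 2, 3)
     R0 -= 4·R1  ⇒  (1, 0, 0, 2)
[3] R2 /= 2  ⇒  (0, 0, 1, 2)
     R1 -= 2·R2  ⇒  (0, 1, 0, 4)
     R3 -= 2·R2  ⇒  (0, 0, 0, 4)
[4] R3 /= 4  ⇒  (0, 0, 0, 1)
     R0 -= 2·R3  ⇒  (1, 0, 0, 0)
     R1 -= 4·R3  ⇒  (0, 1, 0, 0)
     R2 -= 2·R3  ⇒  (0, 0, 1, 0)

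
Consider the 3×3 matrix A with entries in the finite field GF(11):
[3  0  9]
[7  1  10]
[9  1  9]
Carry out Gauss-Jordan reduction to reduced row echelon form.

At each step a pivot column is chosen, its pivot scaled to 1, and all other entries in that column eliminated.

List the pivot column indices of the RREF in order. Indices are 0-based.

[1] R0 /= 3  ⇒  (1, 0, 3)
     R1 -= 7·R0  ⇒  (0, 1, 0)
     R2 -= 9·R0  ⇒  (0, 1, 4)
[2] R1 /= 1  ⇒  (0, 1, 0)
     R2 -= 1·R1  ⇒  (0, 0, 4)
[3] R2 /= 4  ⇒  (0, 0, 1)
     R0 -= 3·R2  ⇒  (1, 0, 0)

pivot columns: 0, 1, 2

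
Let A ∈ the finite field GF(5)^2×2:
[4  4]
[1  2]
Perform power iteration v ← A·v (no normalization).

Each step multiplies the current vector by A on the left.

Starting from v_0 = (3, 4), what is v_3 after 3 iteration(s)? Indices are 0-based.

v_0 = (3, 4).
v_1 = A·v_0 = (3, 1).
v_2 = A·v_1 = (1, 0).
v_3 = A·v_2 = (4, 1).

v_3 = (4, 1)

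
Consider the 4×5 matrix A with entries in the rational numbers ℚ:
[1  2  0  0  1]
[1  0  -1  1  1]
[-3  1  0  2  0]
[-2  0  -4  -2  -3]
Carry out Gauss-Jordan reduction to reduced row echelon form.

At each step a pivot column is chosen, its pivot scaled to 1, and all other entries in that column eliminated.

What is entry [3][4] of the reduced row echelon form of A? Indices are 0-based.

M[3][4] = 43/66

[1] R0 /= 1  ⇒  (1, 2, 0, 0, 1)
     R1 -= 1·R0  ⇒  (0, -2, -1, 1, 0)
     R2 -= -3·R0  ⇒  (0, 7, 0, 2, 3)
     R3 -= -2·R0  ⇒  (0, 4, -4, -2, -1)
[2] R1 /= -2  ⇒  (0, 1, 1/2, -1/2, 0)
     R0 -= 2·R1  ⇒  (1, 0, -1, 1, 1)
     R2 -= 7·R1  ⇒  (0, 0, -7/2, 11/2, 3)
     R3 -= 4·R1  ⇒  (0, 0, -6, 0, -1)
[3] R2 /= -7/2  ⇒  (0, 0, 1, -11/7, -6/7)
     R0 -= -1·R2  ⇒  (1, 0, 0, -4/7, 1/7)
     R1 -= 1/2·R2  ⇒  (0, 1, 0, 2/7, 3/7)
     R3 -= -6·R2  ⇒  (0, 0, 0, -66/7, -43/7)
[4] R3 /= -66/7  ⇒  (0, 0, 0, 1, 43/66)
     R0 -= -4/7·R3  ⇒  (1, 0, 0, 0, 17/33)
     R1 -= 2/7·R3  ⇒  (0, 1, 0, 0, 8/33)
     R2 -= -11/7·R3  ⇒  (0, 0, 1, 0, 1/6)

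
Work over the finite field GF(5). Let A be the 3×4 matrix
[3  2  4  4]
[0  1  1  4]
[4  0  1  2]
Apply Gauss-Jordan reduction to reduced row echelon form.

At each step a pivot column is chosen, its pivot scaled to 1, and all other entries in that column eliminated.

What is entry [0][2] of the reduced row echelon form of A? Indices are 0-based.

pivot(0,0)=3: scale R0 → (1, 4, 3, 3)
  clear (2,0): R2 −= (4)R0 → (0, 4, 4, 0)
pivot(1,1)=1: scale R1 → (0, 1, 1, 4)
  clear (0,1): R0 −= (4)R1 → (1, 0, 4, 2)
  clear (2,1): R2 −= (4)R1 → (0, 0, 0, 4)
col 2: no nonzero at/below row 2; advance.
pivot(2,3)=4: scale R2 → (0, 0, 0, 1)
  clear (0,3): R0 −= (2)R2 → (1, 0, 4, 0)
  clear (1,3): R1 −= (4)R2 → (0, 1, 1, 0)

M[0][2] = 4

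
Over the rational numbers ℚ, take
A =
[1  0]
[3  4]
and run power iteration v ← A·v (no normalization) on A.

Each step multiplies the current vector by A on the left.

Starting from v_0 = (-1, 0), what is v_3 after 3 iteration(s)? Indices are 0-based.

v_0 = (-1, 0).
v_1 = A·v_0 = (-1, -3).
v_2 = A·v_1 = (-1, -15).
v_3 = A·v_2 = (-1, -63).

v_3 = (-1, -63)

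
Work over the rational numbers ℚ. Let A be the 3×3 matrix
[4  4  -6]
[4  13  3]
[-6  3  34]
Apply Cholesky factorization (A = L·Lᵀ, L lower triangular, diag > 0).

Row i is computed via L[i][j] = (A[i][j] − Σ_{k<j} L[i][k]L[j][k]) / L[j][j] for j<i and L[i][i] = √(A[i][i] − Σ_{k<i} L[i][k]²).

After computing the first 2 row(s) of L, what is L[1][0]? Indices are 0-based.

L[1][0] = 2

Step 1: L[0][0] = √(4) = 2.
  L[1][0] = (4) / L[0][0] = 2.
Step 2: L[1][1] = √(9) = 3.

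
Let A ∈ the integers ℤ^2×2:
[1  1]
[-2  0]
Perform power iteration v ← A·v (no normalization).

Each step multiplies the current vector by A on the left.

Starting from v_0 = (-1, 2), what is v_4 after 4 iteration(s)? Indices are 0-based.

v_0 = (-1, 2).
v_1 = A·v_0 = (1, 2).
v_2 = A·v_1 = (3, -2).
v_3 = A·v_2 = (1, -6).
v_4 = A·v_3 = (-5, -2).

v_4 = (-5, -2)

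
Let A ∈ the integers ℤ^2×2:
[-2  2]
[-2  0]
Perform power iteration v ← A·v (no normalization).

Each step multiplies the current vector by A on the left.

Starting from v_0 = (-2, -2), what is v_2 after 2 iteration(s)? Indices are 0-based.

v_2 = (8, 0)

v_0 = (-2, -2).
v_1 = A·v_0 = (0, 4).
v_2 = A·v_1 = (8, 0).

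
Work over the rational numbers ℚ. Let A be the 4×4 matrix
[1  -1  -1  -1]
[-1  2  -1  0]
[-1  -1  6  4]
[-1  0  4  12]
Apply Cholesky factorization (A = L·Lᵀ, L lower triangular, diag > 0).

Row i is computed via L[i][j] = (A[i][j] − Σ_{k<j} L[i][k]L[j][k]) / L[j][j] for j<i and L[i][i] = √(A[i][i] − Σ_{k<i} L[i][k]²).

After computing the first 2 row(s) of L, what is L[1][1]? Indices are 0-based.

L[1][1] = 1

Step 1: L[0][0] = √(1) = 1.
  L[1][0] = (-1) / L[0][0] = -1.
Step 2: L[1][1] = √(1) = 1.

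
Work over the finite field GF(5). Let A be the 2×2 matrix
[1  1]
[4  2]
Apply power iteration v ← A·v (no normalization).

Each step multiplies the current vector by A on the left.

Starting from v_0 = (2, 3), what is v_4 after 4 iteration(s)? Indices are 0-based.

v_0 = (2, 3).
v_1 = A·v_0 = (0, 4).
v_2 = A·v_1 = (4, 3).
v_3 = A·v_2 = (2, 2).
v_4 = A·v_3 = (4, 2).

v_4 = (4, 2)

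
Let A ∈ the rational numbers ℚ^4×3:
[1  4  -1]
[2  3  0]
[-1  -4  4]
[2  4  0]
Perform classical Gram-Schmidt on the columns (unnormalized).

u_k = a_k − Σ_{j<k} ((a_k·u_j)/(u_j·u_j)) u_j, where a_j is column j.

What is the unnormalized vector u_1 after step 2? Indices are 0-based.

u_1 = (9/5, -7/5, -9/5, -2/5)

Step 1: u_0 = a_0 = (1, 2, -1, 2).
Step 2: u_1 = a_1 − (11/5)·u_0 = (9/5, -7/5, -9/5, -2/5).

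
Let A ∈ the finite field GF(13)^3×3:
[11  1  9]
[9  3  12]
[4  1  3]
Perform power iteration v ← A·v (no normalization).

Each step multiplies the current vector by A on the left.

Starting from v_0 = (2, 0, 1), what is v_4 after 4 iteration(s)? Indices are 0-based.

v_4 = (0, 10, 4)

v_0 = (2, 0, 1).
v_1 = A·v_0 = (5, 4, 11).
v_2 = A·v_1 = (2, 7, 5).
v_3 = A·v_2 = (9, 8, 4).
v_4 = A·v_3 = (0, 10, 4).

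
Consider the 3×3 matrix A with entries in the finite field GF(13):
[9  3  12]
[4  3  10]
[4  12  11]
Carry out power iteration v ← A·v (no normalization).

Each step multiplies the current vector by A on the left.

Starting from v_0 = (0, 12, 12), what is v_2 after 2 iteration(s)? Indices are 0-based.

v_0 = (0, 12, 12).
v_1 = A·v_0 = (11, 0, 3).
v_2 = A·v_1 = (5, 9, 12).

v_2 = (5, 9, 12)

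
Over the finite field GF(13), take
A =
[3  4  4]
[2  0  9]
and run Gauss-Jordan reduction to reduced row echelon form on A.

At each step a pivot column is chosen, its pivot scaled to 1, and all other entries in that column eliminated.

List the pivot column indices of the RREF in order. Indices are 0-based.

pivot columns: 0, 1

step 1: normalize row 0 (÷3) = (1, 10, 10)
  row 1: subtract 2×row0 = (0, 6, 2)
step 2: normalize row 1 (÷6) = (0, 1, 9)
  row 0: subtract 10×row1 = (1, 0, 11)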